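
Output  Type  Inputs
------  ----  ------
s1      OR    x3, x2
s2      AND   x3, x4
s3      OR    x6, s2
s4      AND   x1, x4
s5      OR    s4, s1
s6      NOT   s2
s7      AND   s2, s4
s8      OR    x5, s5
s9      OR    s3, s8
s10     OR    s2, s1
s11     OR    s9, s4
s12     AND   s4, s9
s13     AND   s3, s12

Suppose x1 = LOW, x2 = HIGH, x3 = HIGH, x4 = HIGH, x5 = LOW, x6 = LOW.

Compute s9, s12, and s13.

s9 = HIGH, s12 = LOW, s13 = LOW

s1 = x3 OR x2 = HIGH OR HIGH = HIGH
s2 = x3 AND x4 = HIGH AND HIGH = HIGH
s3 = x6 OR s2 = LOW OR HIGH = HIGH
s4 = x1 AND x4 = LOW AND HIGH = LOW
s5 = s4 OR s1 = LOW OR HIGH = HIGH
s8 = x5 OR s5 = LOW OR HIGH = HIGH
s9 = s3 OR s8 = HIGH OR HIGH = HIGH
s12 = s4 AND s9 = LOW AND HIGH = LOW
s13 = s3 AND s12 = HIGH AND LOW = LOW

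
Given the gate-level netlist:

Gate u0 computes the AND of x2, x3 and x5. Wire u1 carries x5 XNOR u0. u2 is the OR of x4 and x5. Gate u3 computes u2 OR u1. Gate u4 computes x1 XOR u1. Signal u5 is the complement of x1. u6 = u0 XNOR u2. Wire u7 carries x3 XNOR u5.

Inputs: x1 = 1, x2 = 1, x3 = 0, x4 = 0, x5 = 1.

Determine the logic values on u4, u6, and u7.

u4 = 1, u6 = 0, u7 = 1

u0 = x2 AND x3 AND x5 = 1 AND 0 AND 1 = 0
u1 = x5 XNOR u0 = 1 XNOR 0 = 0
u2 = x4 OR x5 = 0 OR 1 = 1
u4 = x1 XOR u1 = 1 XOR 0 = 1
u5 = NOT x1 = NOT 1 = 0
u6 = u0 XNOR u2 = 0 XNOR 1 = 0
u7 = x3 XNOR u5 = 0 XNOR 0 = 1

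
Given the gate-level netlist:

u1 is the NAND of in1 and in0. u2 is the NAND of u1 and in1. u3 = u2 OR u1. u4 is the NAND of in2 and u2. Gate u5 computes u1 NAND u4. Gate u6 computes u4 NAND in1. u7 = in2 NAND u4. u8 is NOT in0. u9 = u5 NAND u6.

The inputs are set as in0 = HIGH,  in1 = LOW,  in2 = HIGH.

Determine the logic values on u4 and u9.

u4 = LOW, u9 = LOW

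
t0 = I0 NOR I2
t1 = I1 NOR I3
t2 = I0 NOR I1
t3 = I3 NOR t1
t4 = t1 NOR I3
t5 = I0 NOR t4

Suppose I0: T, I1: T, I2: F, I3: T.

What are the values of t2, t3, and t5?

t2 = F, t3 = F, t5 = F

t1 = I1 NOR I3 = T NOR T = F
t2 = I0 NOR I1 = T NOR T = F
t3 = I3 NOR t1 = T NOR F = F
t4 = t1 NOR I3 = F NOR T = F
t5 = I0 NOR t4 = T NOR F = F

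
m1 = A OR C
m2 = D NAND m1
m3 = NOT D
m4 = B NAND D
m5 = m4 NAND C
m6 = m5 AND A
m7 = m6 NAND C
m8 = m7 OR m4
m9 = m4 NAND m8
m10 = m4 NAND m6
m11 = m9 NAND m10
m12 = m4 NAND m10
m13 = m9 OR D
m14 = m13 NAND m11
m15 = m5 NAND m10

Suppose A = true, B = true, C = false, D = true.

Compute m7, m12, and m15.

m4 = B NAND D = true NAND true = false
m5 = m4 NAND C = false NAND false = true
m6 = m5 AND A = true AND true = true
m7 = m6 NAND C = true NAND false = true
m10 = m4 NAND m6 = false NAND true = true
m12 = m4 NAND m10 = false NAND true = true
m15 = m5 NAND m10 = true NAND true = false

m7 = true  m12 = true  m15 = false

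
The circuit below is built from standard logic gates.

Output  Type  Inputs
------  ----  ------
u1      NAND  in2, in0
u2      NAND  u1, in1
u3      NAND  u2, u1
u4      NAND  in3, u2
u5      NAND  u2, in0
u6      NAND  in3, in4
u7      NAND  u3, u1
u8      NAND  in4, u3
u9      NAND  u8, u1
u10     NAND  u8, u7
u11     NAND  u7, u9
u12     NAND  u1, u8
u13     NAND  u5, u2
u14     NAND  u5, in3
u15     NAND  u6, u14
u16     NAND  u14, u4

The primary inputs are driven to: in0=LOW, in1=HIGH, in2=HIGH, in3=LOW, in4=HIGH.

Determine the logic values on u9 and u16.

u9 = HIGH, u16 = LOW

u1 = in2 NAND in0 = HIGH NAND LOW = HIGH
u2 = u1 NAND in1 = HIGH NAND HIGH = LOW
u3 = u2 NAND u1 = LOW NAND HIGH = HIGH
u4 = in3 NAND u2 = LOW NAND LOW = HIGH
u5 = u2 NAND in0 = LOW NAND LOW = HIGH
u8 = in4 NAND u3 = HIGH NAND HIGH = LOW
u9 = u8 NAND u1 = LOW NAND HIGH = HIGH
u14 = u5 NAND in3 = HIGH NAND LOW = HIGH
u16 = u14 NAND u4 = HIGH NAND HIGH = LOW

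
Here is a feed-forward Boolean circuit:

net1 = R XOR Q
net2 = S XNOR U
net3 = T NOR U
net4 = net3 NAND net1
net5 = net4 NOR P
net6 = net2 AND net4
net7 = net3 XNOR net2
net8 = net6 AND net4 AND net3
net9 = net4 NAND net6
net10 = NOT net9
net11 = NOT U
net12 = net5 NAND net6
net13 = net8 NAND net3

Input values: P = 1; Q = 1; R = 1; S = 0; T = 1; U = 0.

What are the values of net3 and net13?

net1 = R XOR Q = 1 XOR 1 = 0
net2 = S XNOR U = 0 XNOR 0 = 1
net3 = T NOR U = 1 NOR 0 = 0
net4 = net3 NAND net1 = 0 NAND 0 = 1
net6 = net2 AND net4 = 1 AND 1 = 1
net8 = net6 AND net4 AND net3 = 1 AND 1 AND 0 = 0
net13 = net8 NAND net3 = 0 NAND 0 = 1

net3 = 0; net13 = 1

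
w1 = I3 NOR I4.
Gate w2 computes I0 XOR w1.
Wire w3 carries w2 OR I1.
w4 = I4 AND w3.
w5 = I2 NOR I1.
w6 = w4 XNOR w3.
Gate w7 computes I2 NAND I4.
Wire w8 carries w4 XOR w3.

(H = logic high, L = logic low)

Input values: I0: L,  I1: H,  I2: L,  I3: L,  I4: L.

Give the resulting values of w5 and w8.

w1 = I3 NOR I4 = L NOR L = H
w2 = I0 XOR w1 = L XOR H = H
w3 = w2 OR I1 = H OR H = H
w4 = I4 AND w3 = L AND H = L
w5 = I2 NOR I1 = L NOR H = L
w8 = w4 XOR w3 = L XOR H = H

w5 = L, w8 = H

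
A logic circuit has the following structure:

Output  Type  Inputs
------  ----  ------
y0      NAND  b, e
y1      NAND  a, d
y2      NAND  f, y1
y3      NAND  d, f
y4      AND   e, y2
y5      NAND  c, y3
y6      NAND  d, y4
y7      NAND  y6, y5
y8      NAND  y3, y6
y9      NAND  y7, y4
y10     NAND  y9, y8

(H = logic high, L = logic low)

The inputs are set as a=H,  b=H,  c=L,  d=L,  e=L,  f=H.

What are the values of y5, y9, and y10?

y1 = a NAND d = H NAND L = H
y2 = f NAND y1 = H NAND H = L
y3 = d NAND f = L NAND H = H
y4 = e AND y2 = L AND L = L
y5 = c NAND y3 = L NAND H = H
y6 = d NAND y4 = L NAND L = H
y7 = y6 NAND y5 = H NAND H = L
y8 = y3 NAND y6 = H NAND H = L
y9 = y7 NAND y4 = L NAND L = H
y10 = y9 NAND y8 = H NAND L = H

y5 = H, y9 = H, y10 = H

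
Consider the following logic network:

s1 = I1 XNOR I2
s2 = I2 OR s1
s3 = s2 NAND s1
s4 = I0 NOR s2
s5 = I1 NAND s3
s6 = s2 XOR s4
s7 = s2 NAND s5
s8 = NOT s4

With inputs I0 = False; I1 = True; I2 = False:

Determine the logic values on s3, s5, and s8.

s3 = True, s5 = False, s8 = False

s1 = I1 XNOR I2 = True XNOR False = False
s2 = I2 OR s1 = False OR False = False
s3 = s2 NAND s1 = False NAND False = True
s4 = I0 NOR s2 = False NOR False = True
s5 = I1 NAND s3 = True NAND True = False
s8 = NOT s4 = NOT True = False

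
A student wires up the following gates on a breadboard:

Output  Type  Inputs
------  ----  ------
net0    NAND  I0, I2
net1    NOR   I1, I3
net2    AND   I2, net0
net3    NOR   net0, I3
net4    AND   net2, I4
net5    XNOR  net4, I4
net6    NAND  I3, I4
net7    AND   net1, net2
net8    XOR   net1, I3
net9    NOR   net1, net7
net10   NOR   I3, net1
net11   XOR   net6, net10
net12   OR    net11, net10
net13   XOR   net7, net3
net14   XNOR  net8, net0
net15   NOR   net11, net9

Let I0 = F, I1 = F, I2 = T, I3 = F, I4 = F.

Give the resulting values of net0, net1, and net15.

net0 = I0 NAND I2 = F NAND T = T
net1 = I1 NOR I3 = F NOR F = T
net2 = I2 AND net0 = T AND T = T
net6 = I3 NAND I4 = F NAND F = T
net7 = net1 AND net2 = T AND T = T
net9 = net1 NOR net7 = T NOR T = F
net10 = I3 NOR net1 = F NOR T = F
net11 = net6 XOR net10 = T XOR F = T
net15 = net11 NOR net9 = T NOR F = F

net0 = T, net1 = T, net15 = F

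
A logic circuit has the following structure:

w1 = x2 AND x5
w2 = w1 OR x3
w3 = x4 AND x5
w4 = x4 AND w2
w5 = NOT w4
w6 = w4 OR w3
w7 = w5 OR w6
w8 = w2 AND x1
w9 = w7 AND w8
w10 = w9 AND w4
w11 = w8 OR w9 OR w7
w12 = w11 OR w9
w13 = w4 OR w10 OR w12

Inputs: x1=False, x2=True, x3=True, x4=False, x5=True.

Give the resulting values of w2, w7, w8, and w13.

w1 = x2 AND x5 = True AND True = True
w2 = w1 OR x3 = True OR True = True
w3 = x4 AND x5 = False AND True = False
w4 = x4 AND w2 = False AND True = False
w5 = NOT w4 = NOT False = True
w6 = w4 OR w3 = False OR False = False
w7 = w5 OR w6 = True OR False = True
w8 = w2 AND x1 = True AND False = False
w9 = w7 AND w8 = True AND False = False
w10 = w9 AND w4 = False AND False = False
w11 = w8 OR w9 OR w7 = False OR False OR True = True
w12 = w11 OR w9 = True OR False = True
w13 = w4 OR w10 OR w12 = False OR False OR True = True

w2 = True  w7 = True  w8 = False  w13 = True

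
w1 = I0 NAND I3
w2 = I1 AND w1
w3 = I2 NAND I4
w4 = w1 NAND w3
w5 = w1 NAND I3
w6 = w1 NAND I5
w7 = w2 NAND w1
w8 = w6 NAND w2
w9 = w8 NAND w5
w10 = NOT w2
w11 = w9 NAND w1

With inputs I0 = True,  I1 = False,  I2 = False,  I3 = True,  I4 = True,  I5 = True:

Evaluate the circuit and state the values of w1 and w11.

w1 = False, w11 = True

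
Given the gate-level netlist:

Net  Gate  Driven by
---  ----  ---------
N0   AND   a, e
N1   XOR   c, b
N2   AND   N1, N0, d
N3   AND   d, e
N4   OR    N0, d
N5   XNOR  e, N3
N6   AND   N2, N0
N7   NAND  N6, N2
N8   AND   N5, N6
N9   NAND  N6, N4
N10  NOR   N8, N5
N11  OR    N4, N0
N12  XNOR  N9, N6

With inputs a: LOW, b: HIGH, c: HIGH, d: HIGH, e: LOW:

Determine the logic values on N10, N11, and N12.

N10 = LOW, N11 = HIGH, N12 = LOW

N0 = a AND e = LOW AND LOW = LOW
N1 = c XOR b = HIGH XOR HIGH = LOW
N2 = N1 AND N0 AND d = LOW AND LOW AND HIGH = LOW
N3 = d AND e = HIGH AND LOW = LOW
N4 = N0 OR d = LOW OR HIGH = HIGH
N5 = e XNOR N3 = LOW XNOR LOW = HIGH
N6 = N2 AND N0 = LOW AND LOW = LOW
N8 = N5 AND N6 = HIGH AND LOW = LOW
N9 = N6 NAND N4 = LOW NAND HIGH = HIGH
N10 = N8 NOR N5 = LOW NOR HIGH = LOW
N11 = N4 OR N0 = HIGH OR LOW = HIGH
N12 = N9 XNOR N6 = HIGH XNOR LOW = LOW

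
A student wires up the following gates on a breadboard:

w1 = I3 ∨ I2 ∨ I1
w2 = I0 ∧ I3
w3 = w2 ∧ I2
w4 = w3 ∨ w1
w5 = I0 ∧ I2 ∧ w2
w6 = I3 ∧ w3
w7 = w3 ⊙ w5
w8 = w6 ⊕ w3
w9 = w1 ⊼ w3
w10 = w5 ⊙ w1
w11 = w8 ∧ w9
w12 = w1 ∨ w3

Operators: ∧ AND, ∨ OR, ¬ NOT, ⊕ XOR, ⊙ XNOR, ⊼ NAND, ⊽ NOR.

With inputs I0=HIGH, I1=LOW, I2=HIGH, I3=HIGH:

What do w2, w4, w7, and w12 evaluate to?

w2 = HIGH  w4 = HIGH  w7 = HIGH  w12 = HIGH

w1 = I3 OR I2 OR I1 = HIGH OR HIGH OR LOW = HIGH
w2 = I0 AND I3 = HIGH AND HIGH = HIGH
w3 = w2 AND I2 = HIGH AND HIGH = HIGH
w4 = w3 OR w1 = HIGH OR HIGH = HIGH
w5 = I0 AND I2 AND w2 = HIGH AND HIGH AND HIGH = HIGH
w7 = w3 XNOR w5 = HIGH XNOR HIGH = HIGH
w12 = w1 OR w3 = HIGH OR HIGH = HIGH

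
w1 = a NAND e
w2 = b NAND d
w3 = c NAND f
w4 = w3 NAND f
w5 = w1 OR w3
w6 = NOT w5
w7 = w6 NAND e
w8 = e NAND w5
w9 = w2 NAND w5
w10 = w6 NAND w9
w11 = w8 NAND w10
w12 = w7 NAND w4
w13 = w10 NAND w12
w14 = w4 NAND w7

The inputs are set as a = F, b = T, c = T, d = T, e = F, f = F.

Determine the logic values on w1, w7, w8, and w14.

w1 = a NAND e = F NAND F = T
w3 = c NAND f = T NAND F = T
w4 = w3 NAND f = T NAND F = T
w5 = w1 OR w3 = T OR T = T
w6 = NOT w5 = NOT T = F
w7 = w6 NAND e = F NAND F = T
w8 = e NAND w5 = F NAND T = T
w14 = w4 NAND w7 = T NAND T = F

w1 = T; w7 = T; w8 = T; w14 = F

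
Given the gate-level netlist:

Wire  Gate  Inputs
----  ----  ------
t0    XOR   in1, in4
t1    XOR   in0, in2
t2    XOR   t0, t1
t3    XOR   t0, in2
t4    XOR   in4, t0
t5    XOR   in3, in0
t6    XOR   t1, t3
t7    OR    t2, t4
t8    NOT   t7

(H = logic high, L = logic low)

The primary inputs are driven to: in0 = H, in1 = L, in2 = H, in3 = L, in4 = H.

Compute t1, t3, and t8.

t1 = L, t3 = L, t8 = L

t0 = in1 XOR in4 = L XOR H = H
t1 = in0 XOR in2 = H XOR H = L
t2 = t0 XOR t1 = H XOR L = H
t3 = t0 XOR in2 = H XOR H = L
t4 = in4 XOR t0 = H XOR H = L
t7 = t2 OR t4 = H OR L = H
t8 = NOT t7 = NOT H = L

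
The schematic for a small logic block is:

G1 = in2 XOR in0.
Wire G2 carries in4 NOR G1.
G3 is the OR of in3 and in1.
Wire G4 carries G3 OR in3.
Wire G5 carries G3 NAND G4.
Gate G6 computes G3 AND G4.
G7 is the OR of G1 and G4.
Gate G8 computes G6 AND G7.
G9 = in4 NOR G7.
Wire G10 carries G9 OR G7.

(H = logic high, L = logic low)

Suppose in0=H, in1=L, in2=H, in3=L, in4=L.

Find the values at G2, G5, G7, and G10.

G2 = H; G5 = H; G7 = L; G10 = H

G1 = in2 XOR in0 = H XOR H = L
G2 = in4 NOR G1 = L NOR L = H
G3 = in3 OR in1 = L OR L = L
G4 = G3 OR in3 = L OR L = L
G5 = G3 NAND G4 = L NAND L = H
G7 = G1 OR G4 = L OR L = L
G9 = in4 NOR G7 = L NOR L = H
G10 = G9 OR G7 = H OR L = H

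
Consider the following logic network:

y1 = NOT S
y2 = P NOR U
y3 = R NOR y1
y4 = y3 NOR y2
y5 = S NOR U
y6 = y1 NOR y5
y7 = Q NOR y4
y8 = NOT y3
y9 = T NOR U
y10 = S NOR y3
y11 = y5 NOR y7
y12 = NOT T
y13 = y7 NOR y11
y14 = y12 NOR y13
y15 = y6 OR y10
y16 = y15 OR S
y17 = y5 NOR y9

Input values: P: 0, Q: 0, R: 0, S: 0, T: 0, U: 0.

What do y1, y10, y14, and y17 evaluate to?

y1 = NOT S = NOT 0 = 1
y2 = P NOR U = 0 NOR 0 = 1
y3 = R NOR y1 = 0 NOR 1 = 0
y4 = y3 NOR y2 = 0 NOR 1 = 0
y5 = S NOR U = 0 NOR 0 = 1
y7 = Q NOR y4 = 0 NOR 0 = 1
y9 = T NOR U = 0 NOR 0 = 1
y10 = S NOR y3 = 0 NOR 0 = 1
y11 = y5 NOR y7 = 1 NOR 1 = 0
y12 = NOT T = NOT 0 = 1
y13 = y7 NOR y11 = 1 NOR 0 = 0
y14 = y12 NOR y13 = 1 NOR 0 = 0
y17 = y5 NOR y9 = 1 NOR 1 = 0

y1 = 1, y10 = 1, y14 = 0, y17 = 0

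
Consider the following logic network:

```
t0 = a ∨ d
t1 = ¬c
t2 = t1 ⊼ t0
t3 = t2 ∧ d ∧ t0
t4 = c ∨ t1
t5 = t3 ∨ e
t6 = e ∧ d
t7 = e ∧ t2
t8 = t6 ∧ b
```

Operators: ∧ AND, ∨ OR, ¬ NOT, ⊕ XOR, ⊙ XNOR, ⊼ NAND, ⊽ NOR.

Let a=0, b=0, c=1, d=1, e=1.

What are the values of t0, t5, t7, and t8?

t0 = a OR d = 0 OR 1 = 1
t1 = NOT c = NOT 1 = 0
t2 = t1 NAND t0 = 0 NAND 1 = 1
t3 = t2 AND d AND t0 = 1 AND 1 AND 1 = 1
t5 = t3 OR e = 1 OR 1 = 1
t6 = e AND d = 1 AND 1 = 1
t7 = e AND t2 = 1 AND 1 = 1
t8 = t6 AND b = 1 AND 0 = 0

t0 = 1, t5 = 1, t7 = 1, t8 = 0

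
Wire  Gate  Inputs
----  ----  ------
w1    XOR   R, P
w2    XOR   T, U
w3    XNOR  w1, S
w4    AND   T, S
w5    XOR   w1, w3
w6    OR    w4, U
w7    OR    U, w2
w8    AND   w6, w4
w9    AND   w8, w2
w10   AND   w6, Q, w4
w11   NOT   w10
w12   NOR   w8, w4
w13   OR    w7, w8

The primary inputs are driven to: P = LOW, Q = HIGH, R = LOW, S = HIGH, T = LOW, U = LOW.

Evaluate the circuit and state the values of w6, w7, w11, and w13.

w2 = T XOR U = LOW XOR LOW = LOW
w4 = T AND S = LOW AND HIGH = LOW
w6 = w4 OR U = LOW OR LOW = LOW
w7 = U OR w2 = LOW OR LOW = LOW
w8 = w6 AND w4 = LOW AND LOW = LOW
w10 = w6 AND Q AND w4 = LOW AND HIGH AND LOW = LOW
w11 = NOT w10 = NOT LOW = HIGH
w13 = w7 OR w8 = LOW OR LOW = LOW

w6 = LOW, w7 = LOW, w11 = HIGH, w13 = LOW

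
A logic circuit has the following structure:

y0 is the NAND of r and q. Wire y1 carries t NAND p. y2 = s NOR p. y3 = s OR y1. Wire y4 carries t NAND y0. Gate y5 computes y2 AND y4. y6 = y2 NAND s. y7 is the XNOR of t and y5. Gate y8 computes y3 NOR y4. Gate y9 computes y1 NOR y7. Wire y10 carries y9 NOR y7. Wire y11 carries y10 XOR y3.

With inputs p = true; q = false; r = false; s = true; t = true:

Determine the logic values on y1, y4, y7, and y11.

y1 = false; y4 = false; y7 = false; y11 = true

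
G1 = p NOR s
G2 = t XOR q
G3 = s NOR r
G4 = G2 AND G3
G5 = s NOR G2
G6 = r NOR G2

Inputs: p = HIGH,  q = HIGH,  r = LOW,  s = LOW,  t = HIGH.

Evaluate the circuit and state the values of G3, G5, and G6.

G3 = HIGH, G5 = HIGH, G6 = HIGH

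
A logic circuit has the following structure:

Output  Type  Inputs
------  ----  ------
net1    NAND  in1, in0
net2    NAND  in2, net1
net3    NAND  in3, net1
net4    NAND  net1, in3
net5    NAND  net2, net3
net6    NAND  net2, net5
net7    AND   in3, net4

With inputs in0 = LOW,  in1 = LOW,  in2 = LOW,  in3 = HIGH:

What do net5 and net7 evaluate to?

net1 = in1 NAND in0 = LOW NAND LOW = HIGH
net2 = in2 NAND net1 = LOW NAND HIGH = HIGH
net3 = in3 NAND net1 = HIGH NAND HIGH = LOW
net4 = net1 NAND in3 = HIGH NAND HIGH = LOW
net5 = net2 NAND net3 = HIGH NAND LOW = HIGH
net7 = in3 AND net4 = HIGH AND LOW = LOW

net5 = HIGH  net7 = LOW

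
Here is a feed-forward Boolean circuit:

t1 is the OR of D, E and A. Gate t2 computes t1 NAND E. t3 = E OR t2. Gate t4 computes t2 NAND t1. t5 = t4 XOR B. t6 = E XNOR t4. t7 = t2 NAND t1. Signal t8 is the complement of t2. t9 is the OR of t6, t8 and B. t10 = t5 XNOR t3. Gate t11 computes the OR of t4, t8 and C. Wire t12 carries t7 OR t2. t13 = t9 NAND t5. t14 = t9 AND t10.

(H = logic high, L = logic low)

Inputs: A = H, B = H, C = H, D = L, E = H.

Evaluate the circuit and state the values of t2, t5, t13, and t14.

t1 = D OR E OR A = L OR H OR H = H
t2 = t1 NAND E = H NAND H = L
t3 = E OR t2 = H OR L = H
t4 = t2 NAND t1 = L NAND H = H
t5 = t4 XOR B = H XOR H = L
t6 = E XNOR t4 = H XNOR H = H
t8 = NOT t2 = NOT L = H
t9 = t6 OR t8 OR B = H OR H OR H = H
t10 = t5 XNOR t3 = L XNOR H = L
t13 = t9 NAND t5 = H NAND L = H
t14 = t9 AND t10 = H AND L = L

t2 = L, t5 = L, t13 = H, t14 = L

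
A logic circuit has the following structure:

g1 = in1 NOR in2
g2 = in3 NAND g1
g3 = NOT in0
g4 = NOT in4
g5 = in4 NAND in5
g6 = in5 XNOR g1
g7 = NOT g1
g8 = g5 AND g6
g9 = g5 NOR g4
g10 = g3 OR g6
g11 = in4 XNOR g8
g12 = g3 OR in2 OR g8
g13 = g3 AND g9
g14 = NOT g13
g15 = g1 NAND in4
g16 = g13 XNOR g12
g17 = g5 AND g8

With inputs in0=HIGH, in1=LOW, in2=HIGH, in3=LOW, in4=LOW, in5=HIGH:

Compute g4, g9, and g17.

g1 = in1 NOR in2 = LOW NOR HIGH = LOW
g4 = NOT in4 = NOT LOW = HIGH
g5 = in4 NAND in5 = LOW NAND HIGH = HIGH
g6 = in5 XNOR g1 = HIGH XNOR LOW = LOW
g8 = g5 AND g6 = HIGH AND LOW = LOW
g9 = g5 NOR g4 = HIGH NOR HIGH = LOW
g17 = g5 AND g8 = HIGH AND LOW = LOW

g4 = HIGH  g9 = LOW  g17 = LOW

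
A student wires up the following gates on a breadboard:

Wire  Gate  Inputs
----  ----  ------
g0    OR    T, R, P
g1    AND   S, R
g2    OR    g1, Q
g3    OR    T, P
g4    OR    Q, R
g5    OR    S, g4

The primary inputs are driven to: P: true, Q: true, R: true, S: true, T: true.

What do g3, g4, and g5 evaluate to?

g3 = true, g4 = true, g5 = true

g3 = T OR P = true OR true = true
g4 = Q OR R = true OR true = true
g5 = S OR g4 = true OR true = true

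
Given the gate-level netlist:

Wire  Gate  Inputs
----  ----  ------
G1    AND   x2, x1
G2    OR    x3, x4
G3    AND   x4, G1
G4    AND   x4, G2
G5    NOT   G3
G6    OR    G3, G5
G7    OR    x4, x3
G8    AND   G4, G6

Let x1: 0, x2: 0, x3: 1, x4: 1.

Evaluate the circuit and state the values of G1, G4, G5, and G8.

G1 = x2 AND x1 = 0 AND 0 = 0
G2 = x3 OR x4 = 1 OR 1 = 1
G3 = x4 AND G1 = 1 AND 0 = 0
G4 = x4 AND G2 = 1 AND 1 = 1
G5 = NOT G3 = NOT 0 = 1
G6 = G3 OR G5 = 0 OR 1 = 1
G8 = G4 AND G6 = 1 AND 1 = 1

G1 = 0  G4 = 1  G5 = 1  G8 = 1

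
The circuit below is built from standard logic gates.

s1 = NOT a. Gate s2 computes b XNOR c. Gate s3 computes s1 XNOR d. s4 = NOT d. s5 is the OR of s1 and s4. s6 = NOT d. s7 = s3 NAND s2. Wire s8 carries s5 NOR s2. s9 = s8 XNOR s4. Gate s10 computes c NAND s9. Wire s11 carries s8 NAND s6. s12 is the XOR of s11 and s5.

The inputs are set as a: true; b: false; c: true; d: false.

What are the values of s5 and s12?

s1 = NOT a = NOT true = false
s2 = b XNOR c = false XNOR true = false
s4 = NOT d = NOT false = true
s5 = s1 OR s4 = false OR true = true
s6 = NOT d = NOT false = true
s8 = s5 NOR s2 = true NOR false = false
s11 = s8 NAND s6 = false NAND true = true
s12 = s11 XOR s5 = true XOR true = false

s5 = true, s12 = false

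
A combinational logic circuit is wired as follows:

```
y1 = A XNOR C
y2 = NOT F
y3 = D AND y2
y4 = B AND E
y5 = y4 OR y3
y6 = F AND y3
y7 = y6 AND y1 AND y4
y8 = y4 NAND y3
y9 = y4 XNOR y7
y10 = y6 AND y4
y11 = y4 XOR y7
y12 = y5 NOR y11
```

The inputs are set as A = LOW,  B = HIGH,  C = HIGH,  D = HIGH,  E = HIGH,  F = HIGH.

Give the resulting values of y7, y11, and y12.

y7 = LOW; y11 = HIGH; y12 = LOW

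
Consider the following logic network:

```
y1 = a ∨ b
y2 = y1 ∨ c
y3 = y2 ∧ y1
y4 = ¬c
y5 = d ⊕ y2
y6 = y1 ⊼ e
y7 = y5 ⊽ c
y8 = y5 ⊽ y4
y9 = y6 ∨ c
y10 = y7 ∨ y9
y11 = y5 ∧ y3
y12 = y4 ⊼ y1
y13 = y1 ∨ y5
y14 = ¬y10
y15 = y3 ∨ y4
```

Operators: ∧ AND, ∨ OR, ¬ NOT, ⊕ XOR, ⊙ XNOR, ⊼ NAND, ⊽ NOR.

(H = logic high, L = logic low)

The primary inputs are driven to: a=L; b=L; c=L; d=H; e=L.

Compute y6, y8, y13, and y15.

y1 = a OR b = L OR L = L
y2 = y1 OR c = L OR L = L
y3 = y2 AND y1 = L AND L = L
y4 = NOT c = NOT L = H
y5 = d XOR y2 = H XOR L = H
y6 = y1 NAND e = L NAND L = H
y8 = y5 NOR y4 = H NOR H = L
y13 = y1 OR y5 = L OR H = H
y15 = y3 OR y4 = L OR H = H

y6 = H, y8 = L, y13 = H, y15 = H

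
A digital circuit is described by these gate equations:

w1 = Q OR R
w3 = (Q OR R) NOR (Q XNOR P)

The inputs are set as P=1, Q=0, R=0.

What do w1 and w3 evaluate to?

w1 = 0 OR 0 = 0
w3 = (0 OR 0) NOR (0 XNOR 1) = 1

w1 = 0, w3 = 1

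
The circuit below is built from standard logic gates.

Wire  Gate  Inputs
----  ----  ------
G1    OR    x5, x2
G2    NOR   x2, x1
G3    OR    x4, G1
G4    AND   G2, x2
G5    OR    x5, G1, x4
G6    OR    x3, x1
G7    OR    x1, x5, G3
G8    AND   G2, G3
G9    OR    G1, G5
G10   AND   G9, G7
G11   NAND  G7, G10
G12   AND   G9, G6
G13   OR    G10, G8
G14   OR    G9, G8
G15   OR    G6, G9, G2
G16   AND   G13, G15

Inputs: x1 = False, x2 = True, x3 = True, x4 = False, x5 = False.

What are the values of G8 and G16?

G8 = False  G16 = True

G1 = x5 OR x2 = False OR True = True
G2 = x2 NOR x1 = True NOR False = False
G3 = x4 OR G1 = False OR True = True
G5 = x5 OR G1 OR x4 = False OR True OR False = True
G6 = x3 OR x1 = True OR False = True
G7 = x1 OR x5 OR G3 = False OR False OR True = True
G8 = G2 AND G3 = False AND True = False
G9 = G1 OR G5 = True OR True = True
G10 = G9 AND G7 = True AND True = True
G13 = G10 OR G8 = True OR False = True
G15 = G6 OR G9 OR G2 = True OR True OR False = True
G16 = G13 AND G15 = True AND True = True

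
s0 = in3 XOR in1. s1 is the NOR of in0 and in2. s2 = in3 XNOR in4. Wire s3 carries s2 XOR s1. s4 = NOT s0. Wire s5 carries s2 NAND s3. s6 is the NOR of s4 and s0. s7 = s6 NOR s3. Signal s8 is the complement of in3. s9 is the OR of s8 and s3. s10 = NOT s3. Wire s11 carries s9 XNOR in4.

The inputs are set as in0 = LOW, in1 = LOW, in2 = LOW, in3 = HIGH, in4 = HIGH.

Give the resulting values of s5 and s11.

s1 = in0 NOR in2 = LOW NOR LOW = HIGH
s2 = in3 XNOR in4 = HIGH XNOR HIGH = HIGH
s3 = s2 XOR s1 = HIGH XOR HIGH = LOW
s5 = s2 NAND s3 = HIGH NAND LOW = HIGH
s8 = NOT in3 = NOT HIGH = LOW
s9 = s8 OR s3 = LOW OR LOW = LOW
s11 = s9 XNOR in4 = LOW XNOR HIGH = LOW

s5 = HIGH, s11 = LOW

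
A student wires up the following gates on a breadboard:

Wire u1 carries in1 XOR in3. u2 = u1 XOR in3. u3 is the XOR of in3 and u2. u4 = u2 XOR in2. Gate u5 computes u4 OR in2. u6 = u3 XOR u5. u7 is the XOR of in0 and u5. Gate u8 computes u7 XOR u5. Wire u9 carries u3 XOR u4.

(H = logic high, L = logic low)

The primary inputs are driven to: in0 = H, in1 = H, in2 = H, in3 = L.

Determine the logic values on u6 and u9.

u6 = L  u9 = H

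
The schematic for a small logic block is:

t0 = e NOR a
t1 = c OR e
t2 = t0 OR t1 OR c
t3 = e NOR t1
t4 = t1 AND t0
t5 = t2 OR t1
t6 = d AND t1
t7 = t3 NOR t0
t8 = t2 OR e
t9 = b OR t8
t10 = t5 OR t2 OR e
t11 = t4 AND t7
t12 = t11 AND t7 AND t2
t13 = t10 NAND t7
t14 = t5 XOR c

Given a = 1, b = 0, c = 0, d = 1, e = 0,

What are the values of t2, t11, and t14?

t2 = 0; t11 = 0; t14 = 0

t0 = e NOR a = 0 NOR 1 = 0
t1 = c OR e = 0 OR 0 = 0
t2 = t0 OR t1 OR c = 0 OR 0 OR 0 = 0
t3 = e NOR t1 = 0 NOR 0 = 1
t4 = t1 AND t0 = 0 AND 0 = 0
t5 = t2 OR t1 = 0 OR 0 = 0
t7 = t3 NOR t0 = 1 NOR 0 = 0
t11 = t4 AND t7 = 0 AND 0 = 0
t14 = t5 XOR c = 0 XOR 0 = 0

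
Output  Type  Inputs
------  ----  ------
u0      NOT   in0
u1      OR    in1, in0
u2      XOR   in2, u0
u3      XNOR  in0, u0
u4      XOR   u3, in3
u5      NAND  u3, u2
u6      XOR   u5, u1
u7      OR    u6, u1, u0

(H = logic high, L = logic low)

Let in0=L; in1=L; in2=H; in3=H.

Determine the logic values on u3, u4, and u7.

u3 = L, u4 = H, u7 = H

u0 = NOT in0 = NOT L = H
u1 = in1 OR in0 = L OR L = L
u2 = in2 XOR u0 = H XOR H = L
u3 = in0 XNOR u0 = L XNOR H = L
u4 = u3 XOR in3 = L XOR H = H
u5 = u3 NAND u2 = L NAND L = H
u6 = u5 XOR u1 = H XOR L = H
u7 = u6 OR u1 OR u0 = H OR L OR H = H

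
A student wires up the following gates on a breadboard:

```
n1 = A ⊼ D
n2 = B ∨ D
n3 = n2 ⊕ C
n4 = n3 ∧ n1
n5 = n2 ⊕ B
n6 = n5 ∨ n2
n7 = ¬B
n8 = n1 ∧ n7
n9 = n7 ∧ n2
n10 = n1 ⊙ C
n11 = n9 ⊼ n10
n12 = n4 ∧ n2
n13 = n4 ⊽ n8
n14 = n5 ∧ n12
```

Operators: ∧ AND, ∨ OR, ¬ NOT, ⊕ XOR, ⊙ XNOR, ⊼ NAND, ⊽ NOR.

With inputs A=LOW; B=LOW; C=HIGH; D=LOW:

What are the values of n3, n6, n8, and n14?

n1 = A NAND D = LOW NAND LOW = HIGH
n2 = B OR D = LOW OR LOW = LOW
n3 = n2 XOR C = LOW XOR HIGH = HIGH
n4 = n3 AND n1 = HIGH AND HIGH = HIGH
n5 = n2 XOR B = LOW XOR LOW = LOW
n6 = n5 OR n2 = LOW OR LOW = LOW
n7 = NOT B = NOT LOW = HIGH
n8 = n1 AND n7 = HIGH AND HIGH = HIGH
n12 = n4 AND n2 = HIGH AND LOW = LOW
n14 = n5 AND n12 = LOW AND LOW = LOW

n3 = HIGH; n6 = LOW; n8 = HIGH; n14 = LOW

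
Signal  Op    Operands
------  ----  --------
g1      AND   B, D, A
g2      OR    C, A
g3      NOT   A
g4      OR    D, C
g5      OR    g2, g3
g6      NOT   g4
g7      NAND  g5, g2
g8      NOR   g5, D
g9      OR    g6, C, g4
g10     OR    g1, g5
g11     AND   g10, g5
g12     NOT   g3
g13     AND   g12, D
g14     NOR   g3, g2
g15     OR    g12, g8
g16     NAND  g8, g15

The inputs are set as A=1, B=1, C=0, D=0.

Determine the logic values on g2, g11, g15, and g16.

g2 = 1, g11 = 1, g15 = 1, g16 = 1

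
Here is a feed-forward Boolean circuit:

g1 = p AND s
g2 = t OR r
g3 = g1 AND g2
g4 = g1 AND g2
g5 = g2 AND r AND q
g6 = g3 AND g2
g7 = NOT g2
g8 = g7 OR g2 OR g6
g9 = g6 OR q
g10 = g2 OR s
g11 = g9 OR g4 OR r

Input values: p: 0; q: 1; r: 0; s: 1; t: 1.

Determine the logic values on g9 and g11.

g1 = p AND s = 0 AND 1 = 0
g2 = t OR r = 1 OR 0 = 1
g3 = g1 AND g2 = 0 AND 1 = 0
g4 = g1 AND g2 = 0 AND 1 = 0
g6 = g3 AND g2 = 0 AND 1 = 0
g9 = g6 OR q = 0 OR 1 = 1
g11 = g9 OR g4 OR r = 1 OR 0 OR 0 = 1

g9 = 1; g11 = 1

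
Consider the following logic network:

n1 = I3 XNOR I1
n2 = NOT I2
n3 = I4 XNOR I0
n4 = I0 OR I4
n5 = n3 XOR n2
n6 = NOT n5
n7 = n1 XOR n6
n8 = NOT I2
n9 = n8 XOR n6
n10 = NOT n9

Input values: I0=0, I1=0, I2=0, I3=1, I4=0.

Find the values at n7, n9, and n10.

n7 = 1, n9 = 0, n10 = 1

n1 = I3 XNOR I1 = 1 XNOR 0 = 0
n2 = NOT I2 = NOT 0 = 1
n3 = I4 XNOR I0 = 0 XNOR 0 = 1
n5 = n3 XOR n2 = 1 XOR 1 = 0
n6 = NOT n5 = NOT 0 = 1
n7 = n1 XOR n6 = 0 XOR 1 = 1
n8 = NOT I2 = NOT 0 = 1
n9 = n8 XOR n6 = 1 XOR 1 = 0
n10 = NOT n9 = NOT 0 = 1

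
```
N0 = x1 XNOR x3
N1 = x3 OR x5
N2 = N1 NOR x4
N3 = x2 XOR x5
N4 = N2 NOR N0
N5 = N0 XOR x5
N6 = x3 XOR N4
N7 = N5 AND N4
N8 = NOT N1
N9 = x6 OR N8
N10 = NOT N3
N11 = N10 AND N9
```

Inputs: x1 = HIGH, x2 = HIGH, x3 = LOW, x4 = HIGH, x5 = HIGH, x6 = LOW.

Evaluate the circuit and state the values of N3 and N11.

N1 = x3 OR x5 = LOW OR HIGH = HIGH
N3 = x2 XOR x5 = HIGH XOR HIGH = LOW
N8 = NOT N1 = NOT HIGH = LOW
N9 = x6 OR N8 = LOW OR LOW = LOW
N10 = NOT N3 = NOT LOW = HIGH
N11 = N10 AND N9 = HIGH AND LOW = LOW

N3 = LOW, N11 = LOW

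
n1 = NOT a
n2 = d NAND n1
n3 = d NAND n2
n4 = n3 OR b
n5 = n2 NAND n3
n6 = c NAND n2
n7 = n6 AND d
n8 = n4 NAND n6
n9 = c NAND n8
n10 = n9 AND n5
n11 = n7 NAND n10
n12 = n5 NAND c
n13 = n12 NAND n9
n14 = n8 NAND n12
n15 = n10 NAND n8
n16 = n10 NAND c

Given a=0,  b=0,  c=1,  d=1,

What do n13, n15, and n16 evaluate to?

n1 = NOT a = NOT 0 = 1
n2 = d NAND n1 = 1 NAND 1 = 0
n3 = d NAND n2 = 1 NAND 0 = 1
n4 = n3 OR b = 1 OR 0 = 1
n5 = n2 NAND n3 = 0 NAND 1 = 1
n6 = c NAND n2 = 1 NAND 0 = 1
n8 = n4 NAND n6 = 1 NAND 1 = 0
n9 = c NAND n8 = 1 NAND 0 = 1
n10 = n9 AND n5 = 1 AND 1 = 1
n12 = n5 NAND c = 1 NAND 1 = 0
n13 = n12 NAND n9 = 0 NAND 1 = 1
n15 = n10 NAND n8 = 1 NAND 0 = 1
n16 = n10 NAND c = 1 NAND 1 = 0

n13 = 1  n15 = 1  n16 = 0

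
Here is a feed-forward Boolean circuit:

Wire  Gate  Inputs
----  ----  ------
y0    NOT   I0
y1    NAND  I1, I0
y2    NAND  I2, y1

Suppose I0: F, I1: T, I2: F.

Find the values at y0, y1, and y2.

y0 = T; y1 = T; y2 = T

y0 = NOT I0 = NOT F = T
y1 = I1 NAND I0 = T NAND F = T
y2 = I2 NAND y1 = F NAND T = T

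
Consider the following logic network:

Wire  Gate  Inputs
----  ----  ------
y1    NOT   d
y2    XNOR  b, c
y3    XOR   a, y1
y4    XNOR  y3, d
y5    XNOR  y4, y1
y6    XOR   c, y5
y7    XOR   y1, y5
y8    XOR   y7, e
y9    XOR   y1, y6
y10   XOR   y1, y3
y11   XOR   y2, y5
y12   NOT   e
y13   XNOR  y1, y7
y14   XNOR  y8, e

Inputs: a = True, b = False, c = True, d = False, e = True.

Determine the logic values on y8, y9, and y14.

y8 = True, y9 = True, y14 = True

y1 = NOT d = NOT False = True
y3 = a XOR y1 = True XOR True = False
y4 = y3 XNOR d = False XNOR False = True
y5 = y4 XNOR y1 = True XNOR True = True
y6 = c XOR y5 = True XOR True = False
y7 = y1 XOR y5 = True XOR True = False
y8 = y7 XOR e = False XOR True = True
y9 = y1 XOR y6 = True XOR False = True
y14 = y8 XNOR e = True XNOR True = True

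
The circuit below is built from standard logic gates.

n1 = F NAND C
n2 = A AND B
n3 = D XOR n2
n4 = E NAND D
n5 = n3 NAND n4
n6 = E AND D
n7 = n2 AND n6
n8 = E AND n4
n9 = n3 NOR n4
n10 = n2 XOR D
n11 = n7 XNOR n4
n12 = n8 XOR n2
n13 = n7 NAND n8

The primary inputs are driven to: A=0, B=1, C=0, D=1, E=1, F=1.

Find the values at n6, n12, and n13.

n2 = A AND B = 0 AND 1 = 0
n4 = E NAND D = 1 NAND 1 = 0
n6 = E AND D = 1 AND 1 = 1
n7 = n2 AND n6 = 0 AND 1 = 0
n8 = E AND n4 = 1 AND 0 = 0
n12 = n8 XOR n2 = 0 XOR 0 = 0
n13 = n7 NAND n8 = 0 NAND 0 = 1

n6 = 1; n12 = 0; n13 = 1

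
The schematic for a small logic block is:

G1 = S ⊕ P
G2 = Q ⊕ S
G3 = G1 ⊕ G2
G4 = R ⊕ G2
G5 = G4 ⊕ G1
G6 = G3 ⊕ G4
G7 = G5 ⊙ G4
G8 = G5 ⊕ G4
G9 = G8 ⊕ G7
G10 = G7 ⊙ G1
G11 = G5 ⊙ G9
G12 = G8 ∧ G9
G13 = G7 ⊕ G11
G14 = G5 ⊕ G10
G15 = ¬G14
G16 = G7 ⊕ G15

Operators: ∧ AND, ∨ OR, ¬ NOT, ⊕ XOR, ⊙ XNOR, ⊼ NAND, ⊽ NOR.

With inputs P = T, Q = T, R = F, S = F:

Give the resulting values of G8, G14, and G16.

G8 = T, G14 = F, G16 = T

G1 = S XOR P = F XOR T = T
G2 = Q XOR S = T XOR F = T
G4 = R XOR G2 = F XOR T = T
G5 = G4 XOR G1 = T XOR T = F
G7 = G5 XNOR G4 = F XNOR T = F
G8 = G5 XOR G4 = F XOR T = T
G10 = G7 XNOR G1 = F XNOR T = F
G14 = G5 XOR G10 = F XOR F = F
G15 = NOT G14 = NOT F = T
G16 = G7 XOR G15 = F XOR T = T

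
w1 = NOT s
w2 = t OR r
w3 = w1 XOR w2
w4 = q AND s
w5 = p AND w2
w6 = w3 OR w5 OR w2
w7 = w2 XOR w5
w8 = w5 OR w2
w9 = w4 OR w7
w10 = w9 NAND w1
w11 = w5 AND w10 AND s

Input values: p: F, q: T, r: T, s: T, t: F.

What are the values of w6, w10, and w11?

w6 = T  w10 = T  w11 = F

w1 = NOT s = NOT T = F
w2 = t OR r = F OR T = T
w3 = w1 XOR w2 = F XOR T = T
w4 = q AND s = T AND T = T
w5 = p AND w2 = F AND T = F
w6 = w3 OR w5 OR w2 = T OR F OR T = T
w7 = w2 XOR w5 = T XOR F = T
w9 = w4 OR w7 = T OR T = T
w10 = w9 NAND w1 = T NAND F = T
w11 = w5 AND w10 AND s = F AND T AND T = F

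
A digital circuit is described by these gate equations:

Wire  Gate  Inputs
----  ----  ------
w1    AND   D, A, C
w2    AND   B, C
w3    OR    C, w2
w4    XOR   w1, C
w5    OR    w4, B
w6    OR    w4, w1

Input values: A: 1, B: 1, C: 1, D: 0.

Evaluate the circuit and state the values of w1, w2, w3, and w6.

w1 = D AND A AND C = 0 AND 1 AND 1 = 0
w2 = B AND C = 1 AND 1 = 1
w3 = C OR w2 = 1 OR 1 = 1
w4 = w1 XOR C = 0 XOR 1 = 1
w6 = w4 OR w1 = 1 OR 0 = 1

w1 = 0; w2 = 1; w3 = 1; w6 = 1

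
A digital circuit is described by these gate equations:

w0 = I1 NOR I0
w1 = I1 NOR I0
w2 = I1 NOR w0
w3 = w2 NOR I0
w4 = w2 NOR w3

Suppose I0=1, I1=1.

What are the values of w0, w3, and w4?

w0 = I1 NOR I0 = 1 NOR 1 = 0
w2 = I1 NOR w0 = 1 NOR 0 = 0
w3 = w2 NOR I0 = 0 NOR 1 = 0
w4 = w2 NOR w3 = 0 NOR 0 = 1

w0 = 0; w3 = 0; w4 = 1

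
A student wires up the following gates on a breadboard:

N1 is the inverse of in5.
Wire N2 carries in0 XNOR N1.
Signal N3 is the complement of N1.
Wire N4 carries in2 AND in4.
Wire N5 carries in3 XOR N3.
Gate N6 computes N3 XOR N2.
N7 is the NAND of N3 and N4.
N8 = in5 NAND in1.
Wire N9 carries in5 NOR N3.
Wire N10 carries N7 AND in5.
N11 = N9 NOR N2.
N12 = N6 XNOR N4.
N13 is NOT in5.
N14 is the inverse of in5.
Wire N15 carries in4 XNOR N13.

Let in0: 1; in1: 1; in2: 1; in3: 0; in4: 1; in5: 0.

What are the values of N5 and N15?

N5 = 0  N15 = 1

N1 = NOT in5 = NOT 0 = 1
N3 = NOT N1 = NOT 1 = 0
N5 = in3 XOR N3 = 0 XOR 0 = 0
N13 = NOT in5 = NOT 0 = 1
N15 = in4 XNOR N13 = 1 XNOR 1 = 1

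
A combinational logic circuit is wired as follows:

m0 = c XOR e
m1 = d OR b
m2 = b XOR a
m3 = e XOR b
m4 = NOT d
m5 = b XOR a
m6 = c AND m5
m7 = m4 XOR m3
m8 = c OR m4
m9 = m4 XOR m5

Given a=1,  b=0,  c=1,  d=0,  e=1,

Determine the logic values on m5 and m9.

m5 = 1  m9 = 0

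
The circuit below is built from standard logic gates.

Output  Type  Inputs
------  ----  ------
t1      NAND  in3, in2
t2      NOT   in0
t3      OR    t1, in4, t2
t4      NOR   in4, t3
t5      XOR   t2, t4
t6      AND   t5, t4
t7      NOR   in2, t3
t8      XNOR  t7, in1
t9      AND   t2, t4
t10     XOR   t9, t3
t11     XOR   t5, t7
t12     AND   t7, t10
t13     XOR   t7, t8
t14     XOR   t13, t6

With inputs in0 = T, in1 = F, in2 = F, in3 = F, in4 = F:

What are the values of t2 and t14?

t1 = in3 NAND in2 = F NAND F = T
t2 = NOT in0 = NOT T = F
t3 = t1 OR in4 OR t2 = T OR F OR F = T
t4 = in4 NOR t3 = F NOR T = F
t5 = t2 XOR t4 = F XOR F = F
t6 = t5 AND t4 = F AND F = F
t7 = in2 NOR t3 = F NOR T = F
t8 = t7 XNOR in1 = F XNOR F = T
t13 = t7 XOR t8 = F XOR T = T
t14 = t13 XOR t6 = T XOR F = T

t2 = F, t14 = T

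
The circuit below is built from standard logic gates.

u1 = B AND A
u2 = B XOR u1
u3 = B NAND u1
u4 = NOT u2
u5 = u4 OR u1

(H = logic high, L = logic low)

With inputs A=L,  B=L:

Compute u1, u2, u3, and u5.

u1 = L, u2 = L, u3 = H, u5 = H

u1 = B AND A = L AND L = L
u2 = B XOR u1 = L XOR L = L
u3 = B NAND u1 = L NAND L = H
u4 = NOT u2 = NOT L = H
u5 = u4 OR u1 = H OR L = H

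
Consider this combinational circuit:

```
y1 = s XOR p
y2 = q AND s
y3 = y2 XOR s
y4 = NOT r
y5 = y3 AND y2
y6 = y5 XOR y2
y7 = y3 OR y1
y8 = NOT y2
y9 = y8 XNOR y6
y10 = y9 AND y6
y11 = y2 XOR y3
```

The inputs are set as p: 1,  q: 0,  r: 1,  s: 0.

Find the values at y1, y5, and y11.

y1 = 1; y5 = 0; y11 = 0

y1 = s XOR p = 0 XOR 1 = 1
y2 = q AND s = 0 AND 0 = 0
y3 = y2 XOR s = 0 XOR 0 = 0
y5 = y3 AND y2 = 0 AND 0 = 0
y11 = y2 XOR y3 = 0 XOR 0 = 0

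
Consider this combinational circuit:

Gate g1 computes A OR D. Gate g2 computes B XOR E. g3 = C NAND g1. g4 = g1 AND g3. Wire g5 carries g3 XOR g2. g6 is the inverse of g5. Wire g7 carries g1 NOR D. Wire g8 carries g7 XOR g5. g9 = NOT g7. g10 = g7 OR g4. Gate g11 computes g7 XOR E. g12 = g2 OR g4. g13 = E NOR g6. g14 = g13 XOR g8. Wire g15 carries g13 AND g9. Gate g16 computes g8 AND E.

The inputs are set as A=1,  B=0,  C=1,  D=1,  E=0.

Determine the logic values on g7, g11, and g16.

g7 = 0  g11 = 0  g16 = 0

g1 = A OR D = 1 OR 1 = 1
g2 = B XOR E = 0 XOR 0 = 0
g3 = C NAND g1 = 1 NAND 1 = 0
g5 = g3 XOR g2 = 0 XOR 0 = 0
g7 = g1 NOR D = 1 NOR 1 = 0
g8 = g7 XOR g5 = 0 XOR 0 = 0
g11 = g7 XOR E = 0 XOR 0 = 0
g16 = g8 AND E = 0 AND 0 = 0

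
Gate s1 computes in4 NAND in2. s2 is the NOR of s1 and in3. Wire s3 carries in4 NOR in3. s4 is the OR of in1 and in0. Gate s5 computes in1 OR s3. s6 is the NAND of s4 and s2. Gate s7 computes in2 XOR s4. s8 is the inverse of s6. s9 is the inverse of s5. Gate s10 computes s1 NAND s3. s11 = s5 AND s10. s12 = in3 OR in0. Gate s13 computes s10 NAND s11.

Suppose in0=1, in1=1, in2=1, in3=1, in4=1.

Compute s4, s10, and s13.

s1 = in4 NAND in2 = 1 NAND 1 = 0
s3 = in4 NOR in3 = 1 NOR 1 = 0
s4 = in1 OR in0 = 1 OR 1 = 1
s5 = in1 OR s3 = 1 OR 0 = 1
s10 = s1 NAND s3 = 0 NAND 0 = 1
s11 = s5 AND s10 = 1 AND 1 = 1
s13 = s10 NAND s11 = 1 NAND 1 = 0

s4 = 1  s10 = 1  s13 = 0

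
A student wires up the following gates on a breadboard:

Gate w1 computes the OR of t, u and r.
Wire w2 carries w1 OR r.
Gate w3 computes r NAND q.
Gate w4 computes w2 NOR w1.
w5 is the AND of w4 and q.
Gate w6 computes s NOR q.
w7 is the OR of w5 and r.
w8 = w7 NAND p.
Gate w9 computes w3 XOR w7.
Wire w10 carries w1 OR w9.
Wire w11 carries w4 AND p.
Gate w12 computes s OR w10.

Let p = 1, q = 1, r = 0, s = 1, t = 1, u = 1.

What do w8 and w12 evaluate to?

w8 = 1  w12 = 1

w1 = t OR u OR r = 1 OR 1 OR 0 = 1
w2 = w1 OR r = 1 OR 0 = 1
w3 = r NAND q = 0 NAND 1 = 1
w4 = w2 NOR w1 = 1 NOR 1 = 0
w5 = w4 AND q = 0 AND 1 = 0
w7 = w5 OR r = 0 OR 0 = 0
w8 = w7 NAND p = 0 NAND 1 = 1
w9 = w3 XOR w7 = 1 XOR 0 = 1
w10 = w1 OR w9 = 1 OR 1 = 1
w12 = s OR w10 = 1 OR 1 = 1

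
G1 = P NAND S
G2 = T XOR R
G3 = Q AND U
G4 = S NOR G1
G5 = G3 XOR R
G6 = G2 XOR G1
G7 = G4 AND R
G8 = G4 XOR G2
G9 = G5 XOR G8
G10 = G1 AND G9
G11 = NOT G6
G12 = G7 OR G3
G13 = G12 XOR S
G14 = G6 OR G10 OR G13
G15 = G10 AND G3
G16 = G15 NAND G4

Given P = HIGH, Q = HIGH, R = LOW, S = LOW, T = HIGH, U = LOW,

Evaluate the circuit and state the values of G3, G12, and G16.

G3 = LOW, G12 = LOW, G16 = HIGH

G1 = P NAND S = HIGH NAND LOW = HIGH
G2 = T XOR R = HIGH XOR LOW = HIGH
G3 = Q AND U = HIGH AND LOW = LOW
G4 = S NOR G1 = LOW NOR HIGH = LOW
G5 = G3 XOR R = LOW XOR LOW = LOW
G7 = G4 AND R = LOW AND LOW = LOW
G8 = G4 XOR G2 = LOW XOR HIGH = HIGH
G9 = G5 XOR G8 = LOW XOR HIGH = HIGH
G10 = G1 AND G9 = HIGH AND HIGH = HIGH
G12 = G7 OR G3 = LOW OR LOW = LOW
G15 = G10 AND G3 = HIGH AND LOW = LOW
G16 = G15 NAND G4 = LOW NAND LOW = HIGH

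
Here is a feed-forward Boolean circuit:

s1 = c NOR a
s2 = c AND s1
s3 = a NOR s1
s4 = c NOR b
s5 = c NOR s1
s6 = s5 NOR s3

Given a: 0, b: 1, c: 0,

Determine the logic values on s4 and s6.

s4 = 0; s6 = 1

s1 = c NOR a = 0 NOR 0 = 1
s3 = a NOR s1 = 0 NOR 1 = 0
s4 = c NOR b = 0 NOR 1 = 0
s5 = c NOR s1 = 0 NOR 1 = 0
s6 = s5 NOR s3 = 0 NOR 0 = 1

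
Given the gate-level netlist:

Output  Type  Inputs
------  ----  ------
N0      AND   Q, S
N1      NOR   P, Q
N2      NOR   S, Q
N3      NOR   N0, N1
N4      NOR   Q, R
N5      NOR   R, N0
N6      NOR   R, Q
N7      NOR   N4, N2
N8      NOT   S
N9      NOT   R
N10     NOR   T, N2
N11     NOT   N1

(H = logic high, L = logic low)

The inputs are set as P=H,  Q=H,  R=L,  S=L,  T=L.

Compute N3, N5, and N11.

N0 = Q AND S = H AND L = L
N1 = P NOR Q = H NOR H = L
N3 = N0 NOR N1 = L NOR L = H
N5 = R NOR N0 = L NOR L = H
N11 = NOT N1 = NOT L = H

N3 = H  N5 = H  N11 = H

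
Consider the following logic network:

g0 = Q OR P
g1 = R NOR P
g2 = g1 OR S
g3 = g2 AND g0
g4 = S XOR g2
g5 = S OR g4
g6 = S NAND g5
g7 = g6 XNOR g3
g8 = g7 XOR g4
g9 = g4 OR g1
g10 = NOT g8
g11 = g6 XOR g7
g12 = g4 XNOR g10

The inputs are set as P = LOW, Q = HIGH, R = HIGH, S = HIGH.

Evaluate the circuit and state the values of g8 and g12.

g0 = Q OR P = HIGH OR LOW = HIGH
g1 = R NOR P = HIGH NOR LOW = LOW
g2 = g1 OR S = LOW OR HIGH = HIGH
g3 = g2 AND g0 = HIGH AND HIGH = HIGH
g4 = S XOR g2 = HIGH XOR HIGH = LOW
g5 = S OR g4 = HIGH OR LOW = HIGH
g6 = S NAND g5 = HIGH NAND HIGH = LOW
g7 = g6 XNOR g3 = LOW XNOR HIGH = LOW
g8 = g7 XOR g4 = LOW XOR LOW = LOW
g10 = NOT g8 = NOT LOW = HIGH
g12 = g4 XNOR g10 = LOW XNOR HIGH = LOW

g8 = LOW, g12 = LOW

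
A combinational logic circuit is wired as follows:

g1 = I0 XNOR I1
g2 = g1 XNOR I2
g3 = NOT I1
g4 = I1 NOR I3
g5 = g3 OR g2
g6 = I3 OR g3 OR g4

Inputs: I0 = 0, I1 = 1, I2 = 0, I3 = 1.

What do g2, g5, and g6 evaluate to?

g1 = I0 XNOR I1 = 0 XNOR 1 = 0
g2 = g1 XNOR I2 = 0 XNOR 0 = 1
g3 = NOT I1 = NOT 1 = 0
g4 = I1 NOR I3 = 1 NOR 1 = 0
g5 = g3 OR g2 = 0 OR 1 = 1
g6 = I3 OR g3 OR g4 = 1 OR 0 OR 0 = 1

g2 = 1, g5 = 1, g6 = 1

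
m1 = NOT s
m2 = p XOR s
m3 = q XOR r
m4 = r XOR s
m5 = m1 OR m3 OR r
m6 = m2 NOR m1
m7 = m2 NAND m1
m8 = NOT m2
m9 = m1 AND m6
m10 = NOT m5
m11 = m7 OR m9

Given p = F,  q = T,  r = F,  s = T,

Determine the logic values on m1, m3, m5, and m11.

m1 = F, m3 = T, m5 = T, m11 = T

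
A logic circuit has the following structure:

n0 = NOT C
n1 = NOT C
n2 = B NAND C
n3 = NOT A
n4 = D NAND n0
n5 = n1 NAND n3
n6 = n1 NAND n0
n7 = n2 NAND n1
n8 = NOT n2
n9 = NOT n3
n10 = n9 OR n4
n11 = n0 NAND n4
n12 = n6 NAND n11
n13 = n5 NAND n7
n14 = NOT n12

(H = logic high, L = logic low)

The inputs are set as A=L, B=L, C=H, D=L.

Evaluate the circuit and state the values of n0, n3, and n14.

n0 = L, n3 = H, n14 = H

n0 = NOT C = NOT H = L
n1 = NOT C = NOT H = L
n3 = NOT A = NOT L = H
n4 = D NAND n0 = L NAND L = H
n6 = n1 NAND n0 = L NAND L = H
n11 = n0 NAND n4 = L NAND H = H
n12 = n6 NAND n11 = H NAND H = L
n14 = NOT n12 = NOT L = H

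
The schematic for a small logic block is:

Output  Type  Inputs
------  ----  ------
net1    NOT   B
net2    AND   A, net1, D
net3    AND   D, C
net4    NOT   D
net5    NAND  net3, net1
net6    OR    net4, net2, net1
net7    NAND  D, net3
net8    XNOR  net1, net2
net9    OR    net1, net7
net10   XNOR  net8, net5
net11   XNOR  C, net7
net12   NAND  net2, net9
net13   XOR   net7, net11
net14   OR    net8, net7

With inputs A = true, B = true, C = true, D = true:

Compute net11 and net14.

net11 = false; net14 = true

net1 = NOT B = NOT true = false
net2 = A AND net1 AND D = true AND false AND true = false
net3 = D AND C = true AND true = true
net7 = D NAND net3 = true NAND true = false
net8 = net1 XNOR net2 = false XNOR false = true
net11 = C XNOR net7 = true XNOR false = false
net14 = net8 OR net7 = true OR false = true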